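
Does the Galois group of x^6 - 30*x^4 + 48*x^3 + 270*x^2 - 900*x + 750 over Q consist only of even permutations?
The polynomial is irreducible of degree 6 over Q. Its discriminant is 605291616000000, which is not a perfect square. A Galois group lies in the alternating group exactly when the discriminant is a square in Q, so the Galois group (S_3 x S_3) is not contained in A_6.

No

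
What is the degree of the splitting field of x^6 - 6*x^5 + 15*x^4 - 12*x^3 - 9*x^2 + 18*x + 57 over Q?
6

The degree of the splitting field over Q equals the order of the Galois group, so first determine the group. The polynomial f is an irreducible sextic over Q, so G = Gal(f/Q) is one of the 16 transitive subgroups 6T1, ..., 6T16 of S_6. The discriminant of f is -21134460321792, which is not a perfect square, so G is not contained in A_6. The transitive groups of degree 6 not contained in A_6 are: C_6 (6T1, order 6), S_3 (6T2, order 6), D_6 (6T3, order 12), C_3 x S_3 (6T5, order 18), A_4 x C_2 (6T6, order 24), S_4 (6T8, order 24), S_3 x S_3 (6T9, order 36), S_4 x C_2 (6T11, order 48), (S_3 x S_3) : C_2 (6T13, order 72), PGL(2,5) (6T14, order 120), S_6 (6T16, order 720). By Dedekind's theorem, for a prime p not dividing disc(f) the degrees of the irreducible factors of f mod p form the cycle type of an element of G. Factoring f modulo the 37 such primes p <= 167 (skipping 2, 3, which divide the discriminant), each new pattern first appears at: mod 5: f = (x^6 + 4x^5 + 3x^3 + x^2 + 3x + 2), pattern 6; mod 7: f = (x^3 + 4x^2 + 3x + 2)(x^3 + 4x^2 + 3x + 4), pattern 3+3; mod 17: f = (x^2 + x + 2)(x^2 + 4x + 16)(x^2 + 6x + 14), pattern 2+2+2; mod 19: f = (x)(x + 3)(x + 5)(x + 6)(x + 8)(x + 10), pattern 1+1+1+1+1+1. No other pattern occurs in this range, so the set of observed cycle types is {6, 3+3, 2+2+2, 1+1+1+1+1+1}. The candidates containing elements of all these cycle types are C_6 (6T1) of order 6, D_6 (6T3) of order 12, C_3 x S_3 (6T5) of order 18, A_4 x C_2 (6T6) of order 24, S_3 x S_3 (6T9) of order 36, S_4 x C_2 (6T11) of order 48, (S_3 x S_3) : C_2 (6T13) of order 72, PGL(2,5) (6T14) of order 120, S_6 (6T16) of order 720; the others are excluded. The observed types are precisely the cycle types that occur in C_6 (6T1). Each of the other remaining candidates has further cycle types, and by the Chebotarev density theorem the matching factorization patterns would occur for a proportion of primes equal to their share of the group: D_6 (6T3) additionally contains elements of type 2+2+1+1 (3 of its 12 elements, about 25% of primes); C_3 x S_3 (6T5) additionally contains elements of type 3+1+1+1 (4 of its 18 elements, about 22% of primes); A_4 x C_2 (6T6) additionally contains elements of type 2+2+1+1, 2+1+1+1+1 (6 of its 24 elements, about 25% of primes); S_3 x S_3 (6T9) additionally contains elements of type 3+1+1+1, 2+2+1+1 (13 of its 36 elements, about 36% of primes); S_4 x C_2 (6T11) additionally contains elements of type 4+2, 4+1+1, 2+2+1+1, 2+1+1+1+1 (24 of its 48 elements, about 50% of primes); (S_3 x S_3) : C_2 (6T13) additionally contains elements of type 4+2, 3+2+1, 3+1+1+1, 2+2+1+1, 2+1+1+1+1 (49 of its 72 elements, about 68% of primes); PGL(2,5) (6T14) additionally contains elements of type 5+1, 4+1+1, 2+2+1+1 (69 of its 120 elements, about 58% of primes); S_6 (6T16) additionally contains elements of type 5+1, 4+2, 4+1+1, 3+2+1, 3+1+1+1, 2+2+1+1, 2+1+1+1+1 (544 of its 720 elements, about 76% of primes). None of the 37 primes tested shows any such pattern (for each of these groups the chance of that is below 10^-4), which rules them out. Hence G = C_6 (6T1), of order 6. The Galois group C_6 (6T1) has order 6, so the splitting field has degree 6 over Q.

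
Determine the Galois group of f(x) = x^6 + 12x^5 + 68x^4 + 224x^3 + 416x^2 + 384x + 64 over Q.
A_4

The polynomial f is an irreducible sextic over Q, so G = Gal(f/Q) is one of the 16 transitive subgroups 6T1, ..., 6T16 of S_6. The discriminant of f is 164995463643136 = 12845056^2, a perfect square, so G is contained in A_6. The transitive groups of degree 6 contained in A_6 are: A_4 (6T4, order 12), S_4 (6T7, order 24), (C_3 x C_3) : C_4 (6T10, order 36), PSL(2,5) (6T12, order 60), A_6 (6T15, order 360). By Dedekind's theorem, for a prime p not dividing disc(f) the degrees of the irreducible factors of f mod p form the cycle type of an element of G. Factoring f modulo the 33 such primes p <= 149 (skipping 2, 7, which divide the discriminant), each new pattern first appears at: mod 3: f = (x^3 + x^2 + x + 2)(x^3 + 2x^2 + 2x + 2), pattern 3+3; mod 13: f = (x + 6)(x + 11)(x^2 + 4x + 9)(x^2 + 4x + 10), pattern 2+2+1+1. No other pattern occurs in this range, so the set of observed cycle types is {3+3, 2+2+1+1}. The candidates containing elements of all these cycle types are A_4 (6T4) of order 12, S_4 (6T7) of order 24, (C_3 x C_3) : C_4 (6T10) of order 36, PSL(2,5) (6T12) of order 60, A_6 (6T15) of order 360; the others are excluded. The observed types are precisely the cycle types that occur in A_4 (6T4) (apart from the identity). Each of the other remaining candidates has further cycle types, and by the Chebotarev density theorem the matching factorization patterns would occur for a proportion of primes equal to their share of the group: S_4 (6T7) additionally contains elements of type 4+2 (6 of its 24 elements, about 25% of primes); (C_3 x C_3) : C_4 (6T10) additionally contains elements of type 4+2, 3+1+1+1 (22 of its 36 elements, about 61% of primes); PSL(2,5) (6T12) additionally contains elements of type 5+1 (24 of its 60 elements, about 40% of primes); A_6 (6T15) additionally contains elements of type 5+1, 4+2, 3+1+1+1 (274 of its 360 elements, about 76% of primes). None of the 33 primes tested shows any such pattern (for each of these groups the chance of that is below 10^-4), which rules them out. Hence G = A_4 (6T4), of order 12.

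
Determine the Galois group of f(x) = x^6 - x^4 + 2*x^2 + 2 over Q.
The polynomial f is an irreducible sextic over Q, so G = Gal(f/Q) is one of the 16 transitive subgroups 6T1, ..., 6T16 of S_6. The discriminant of f is -5120000, which is not a perfect square, so G is not contained in A_6. The transitive groups of degree 6 not contained in A_6 are: C_6 (6T1, order 6), S_3 (6T2, order 6), D_6 (6T3, order 12), C_3 x S_3 (6T5, order 18), A_4 x C_2 (6T6, order 24), S_4 (6T8, order 24), S_3 x S_3 (6T9, order 36), S_4 x C_2 (6T11, order 48), (S_3 x S_3) : C_2 (6T13, order 72), PGL(2,5) (6T14, order 120), S_6 (6T16, order 720). By Dedekind's theorem, for a prime p not dividing disc(f) the degrees of the irreducible factors of f mod p form the cycle type of an element of G. Factoring f modulo the 22 such primes p <= 89 (skipping 2, 5, which divide the discriminant), each new pattern first appears at: mod 3: f = (x^3 + x^2 + 2)(x^3 + 2x^2 + 1), pattern 3+3; mod 7: f = (x^2 + 2)(x^2 + x + 6)(x^2 + 6x + 6), pattern 2+2+2; mod 13: f = (x + 4)(x + 9)(x^4 + 2x^2 + 8), pattern 4+1+1; mod 43: f = (x + 12)(x + 31)(x^2 + 4)(x^2 + 10), pattern 2+2+1+1. No other pattern occurs in this range, so the set of observed cycle types is {3+3, 2+2+2, 4+1+1, 2+2+1+1}. The candidates containing elements of all these cycle types are S_4 (6T8) of order 24, S_4 x C_2 (6T11) of order 48, PGL(2,5) (6T14) of order 120, S_6 (6T16) of order 720; the others are excluded. The observed types are precisely the cycle types that occur in S_4 (6T8) (apart from the identity). Each of the other remaining candidates has further cycle types, and by the Chebotarev density theorem the matching factorization patterns would occur for a proportion of primes equal to their share of the group: S_4 x C_2 (6T11) additionally contains elements of type 6, 4+2, 2+1+1+1+1 (17 of its 48 elements, about 35% of primes); PGL(2,5) (6T14) additionally contains elements of type 6, 5+1 (44 of its 120 elements, about 37% of primes); S_6 (6T16) additionally contains elements of type 6, 5+1, 4+2, 3+2+1, 3+1+1+1, 2+1+1+1+1 (529 of its 720 elements, about 73% of primes). None of the 22 primes tested shows any such pattern (for each of these groups the chance of that is below 10^-4), which rules them out. Hence G = S_4 (6T8), of order 24.

6T8: S_4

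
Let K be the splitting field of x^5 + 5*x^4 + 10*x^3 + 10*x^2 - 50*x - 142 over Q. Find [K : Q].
60

The degree of the splitting field over Q equals the order of the Galois group, so first determine the group. The polynomial f is an irreducible quintic over Q, so G = Gal(f/Q) is a transitive subgroup of S_5: one of C_5 (5T1, order 5), D_5 (5T2, order 10), F_20 (5T3, order 20), A_5 (5T4, order 60) or S_5 (5T5, order 120). The discriminant of f is 58564000000 = 242000^2, a perfect square, so G is contained in A_5. The transitive groups of degree 5 contained in A_5 are: C_5 (5T1, order 5), D_5 (5T2, order 10), A_5 (5T4, order 60). By Dedekind's theorem, for a prime p not dividing disc(f) the degrees of the irreducible factors of f mod p form the cycle type of an element of G. Factoring f modulo the 3 such primes p <= 13 (skipping 2, 5, 11, which divide the discriminant), each new pattern first appears at: mod 3: f = (x^5 + 2x^4 + x^3 + x^2 + x + 2), pattern 5; mod 13: f = (x + 6)(x + 8)(x^3 + 4x^2 + 10x + 3), pattern 3+1+1. No other pattern occurs in this range, so the set of observed cycle types is {5, 3+1+1}. Among the candidates above, the only group containing elements of all these cycle types is A_5 (5T4) — each of C_5 (5T1), D_5 (5T2) lacks at least one of them. Hence G = A_5 (5T4), of order 60. The Galois group A_5 (5T4) has order 60, so the splitting field has degree 60 over Q.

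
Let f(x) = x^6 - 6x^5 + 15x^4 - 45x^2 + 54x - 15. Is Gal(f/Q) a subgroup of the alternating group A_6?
The polynomial is irreducible of degree 6 over Q. Its discriminant is 660451885056, which is not a perfect square. A Galois group lies in the alternating group exactly when the discriminant is a square in Q, so the Galois group (S_3 x S_3) is not contained in A_6.

No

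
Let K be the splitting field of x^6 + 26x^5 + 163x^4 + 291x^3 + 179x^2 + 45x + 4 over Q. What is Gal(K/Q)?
PSL(2,5)

The polynomial f is an irreducible sextic over Q, so G = Gal(f/Q) is one of the 16 transitive subgroups 6T1, ..., 6T16 of S_6. The discriminant of f is 30991489 = 5567^2, a perfect square, so G is contained in A_6. The transitive groups of degree 6 contained in A_6 are: A_4 (6T4, order 12), S_4 (6T7, order 24), (C_3 x C_3) : C_4 (6T10, order 36), PSL(2,5) (6T12, order 60), A_6 (6T15, order 360). By Dedekind's theorem, for a prime p not dividing disc(f) the degrees of the irreducible factors of f mod p form the cycle type of an element of G. Factoring f modulo the 21 such primes p <= 79 (skipping 19, which divides the discriminant), each new pattern first appears at: mod 2: f = (x)(x^5 + x^3 + x^2 + x + 1), pattern 5+1; mod 7: f = (x^3 + 2x^2 + 1)(x^3 + 3x^2 + 3x + 4), pattern 3+3; mod 61: f = (x + 9)(x + 15)(x^2 + 5x + 41)(x^2 + 58x + 15), pattern 2+2+1+1. No other pattern occurs in this range, so the set of observed cycle types is {5+1, 3+3, 2+2+1+1}. The candidates containing elements of all these cycle types are PSL(2,5) (6T12) of order 60, A_6 (6T15) of order 360; the others are excluded. The observed types are precisely the cycle types that occur in PSL(2,5) (6T12) (apart from the identity). Each of the other remaining candidates has further cycle types, and by the Chebotarev density theorem the matching factorization patterns would occur for a proportion of primes equal to their share of the group: A_6 (6T15) additionally contains elements of type 4+2, 3+1+1+1 (130 of its 360 elements, about 36% of primes). None of the 21 primes tested shows any such pattern (for each of these groups the chance of that is below 10^-4), which rules them out. Hence G = PSL(2,5) (6T12), of order 60.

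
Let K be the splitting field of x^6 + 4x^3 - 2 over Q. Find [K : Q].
The degree of the splitting field over Q equals the order of the Galois group, so first determine the group. The polynomial f is an irreducible sextic over Q, so G = Gal(f/Q) is one of the 16 transitive subgroups 6T1, ..., 6T16 of S_6. The discriminant of f is 40310784, which is not a perfect square, so G is not contained in A_6. The transitive groups of degree 6 not contained in A_6 are: C_6 (6T1, order 6), S_3 (6T2, order 6), D_6 (6T3, order 12), C_3 x S_3 (6T5, order 18), A_4 x C_2 (6T6, order 24), S_4 (6T8, order 24), S_3 x S_3 (6T9, order 36), S_4 x C_2 (6T11, order 48), (S_3 x S_3) : C_2 (6T13, order 72), PGL(2,5) (6T14, order 120), S_6 (6T16, order 720). By Dedekind's theorem, for a prime p not dividing disc(f) the degrees of the irreducible factors of f mod p form the cycle type of an element of G. Factoring f modulo the 14 such primes p <= 53 (skipping 2, 3, which divide the discriminant), each new pattern first appears at: mod 5: f = (x + 1)(x + 2)(x^2 + 3x + 4)(x^2 + 4x + 1), pattern 2+2+1+1; mod 7: f = (x^6 + 4x^3 + 5), pattern 6; mod 19: f = (x + 4)(x + 6)(x + 9)(x^3 + 16), pattern 3+1+1+1; mod 31: f = (x^2 + 2x + 11)(x^2 + 10x + 27)(x^2 + 19x + 24), pattern 2+2+2; mod 43: f = (x^3 + 9)(x^3 + 38), pattern 3+3. No other pattern occurs in this range, so the set of observed cycle types is {2+2+1+1, 6, 3+1+1+1, 2+2+2, 3+3}. The candidates containing elements of all these cycle types are S_3 x S_3 (6T9) of order 36, (S_3 x S_3) : C_2 (6T13) of order 72, S_6 (6T16) of order 720; the others are excluded. The observed types are precisely the cycle types that occur in S_3 x S_3 (6T9) (apart from the identity). Each of the other remaining candidates has further cycle types, and by the Chebotarev density theorem the matching factorization patterns would occur for a proportion of primes equal to their share of the group: (S_3 x S_3) : C_2 (6T13) additionally contains elements of type 4+2, 3+2+1, 2+1+1+1+1 (36 of its 72 elements, about 50% of primes); S_6 (6T16) additionally contains elements of type 5+1, 4+2, 4+1+1, 3+2+1, 2+1+1+1+1 (459 of its 720 elements, about 64% of primes). None of the 14 primes tested shows any such pattern (for each of these groups the chance of that is below 10^-4), which rules them out. Hence G = S_3 x S_3 (6T9), of order 36. The Galois group S_3 x S_3 (6T9) has order 36, so the splitting field has degree 36 over Q.

36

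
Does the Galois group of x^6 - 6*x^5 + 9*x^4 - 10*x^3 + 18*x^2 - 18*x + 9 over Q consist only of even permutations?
The polynomial is irreducible of degree 6 over Q. Its discriminant is 19050624576 = 138024^2, a perfect square. A Galois group lies in the alternating group exactly when the discriminant is a square in Q, so the Galois group (A_4) is contained in A_6.

Yes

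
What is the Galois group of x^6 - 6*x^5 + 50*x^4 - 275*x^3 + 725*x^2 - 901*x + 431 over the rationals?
The polynomial f is an irreducible sextic over Q, so G = Gal(f/Q) is one of the 16 transitive subgroups 6T1, ..., 6T16 of S_6. The discriminant of f is 2602172265625 = 1613125^2, a perfect square, so G is contained in A_6. The transitive groups of degree 6 contained in A_6 are: A_4 (6T4, order 12), S_4 (6T7, order 24), (C_3 x C_3) : C_4 (6T10, order 36), PSL(2,5) (6T12, order 60), A_6 (6T15, order 360). By Dedekind's theorem, for a prime p not dividing disc(f) the degrees of the irreducible factors of f mod p form the cycle type of an element of G. Factoring f modulo the 19 such primes p <= 73 (skipping 5, 29, which divide the discriminant), each new pattern first appears at: mod 2: f = (x^2 + x + 1)(x^4 + x^3 + 1), pattern 4+2; mod 11: f = (x^3 + x^2 + 3x + 8)(x^3 + 4x^2 + 10x + 3), pattern 3+3; mod 19: f = (x + 9)(x + 12)(x^2 + 13x + 16)(x^2 + 17x + 6), pattern 2+2+1+1; mod 61: f = (x + 7)(x + 35)(x + 42)(x^3 + 32x^2 + 50x + 3), pattern 3+1+1+1. No other pattern occurs in this range, so the set of observed cycle types is {4+2, 3+3, 2+2+1+1, 3+1+1+1}. The candidates containing elements of all these cycle types are (C_3 x C_3) : C_4 (6T10) of order 36, A_6 (6T15) of order 360; the others are excluded. The observed types are precisely the cycle types that occur in (C_3 x C_3) : C_4 (6T10) (apart from the identity). Each of the other remaining candidates has further cycle types, and by the Chebotarev density theorem the matching factorization patterns would occur for a proportion of primes equal to their share of the group: A_6 (6T15) additionally contains elements of type 5+1 (144 of its 360 elements, about 40% of primes). None of the 19 primes tested shows any such pattern (for each of these groups the chance of that is below 10^-4), which rules them out. Hence G = (C_3 x C_3) : C_4 (6T10), of order 36.

6T10: (C_3 x C_3) : C_4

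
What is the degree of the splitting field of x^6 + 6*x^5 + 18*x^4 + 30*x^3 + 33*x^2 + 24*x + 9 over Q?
The degree of the splitting field over Q equals the order of the Galois group, so first determine the group. The polynomial f is an irreducible sextic over Q, so G = Gal(f/Q) is one of the 16 transitive subgroups 6T1, ..., 6T16 of S_6. The discriminant of f is -16003008, which is not a perfect square, so G is not contained in A_6. The transitive groups of degree 6 not contained in A_6 are: C_6 (6T1, order 6), S_3 (6T2, order 6), D_6 (6T3, order 12), C_3 x S_3 (6T5, order 18), A_4 x C_2 (6T6, order 24), S_4 (6T8, order 24), S_3 x S_3 (6T9, order 36), S_4 x C_2 (6T11, order 48), (S_3 x S_3) : C_2 (6T13, order 72), PGL(2,5) (6T14, order 120), S_6 (6T16, order 720). By Dedekind's theorem, for a prime p not dividing disc(f) the degrees of the irreducible factors of f mod p form the cycle type of an element of G. Factoring f modulo the 21 such primes p <= 89 (skipping 2, 3, 7, which divide the discriminant), each new pattern first appears at: mod 5: f = (x^6 + x^5 + 3x^4 + 3x^2 + 4x + 4), pattern 6; mod 11: f = (x + 10)(x^5 + 7x^4 + 3x^3 + 2), pattern 5+1; mod 13: f = (x + 2)(x + 6)(x^4 + 11x^3 + 9x^2 + 8x + 4), pattern 4+1+1; mod 23: f = (x + 4)(x + 8)(x^2 + 7x + 8)(x^2 + 10x + 3), pattern 2+2+1+1; mod 43: f = (x^3 + 22x^2 + 20x + 21)(x^3 + 27x^2 + 6x + 25), pattern 3+3; mod 61: f = (x^2 + 34x + 5)(x^2 + 45x + 56)(x^2 + 49x + 46), pattern 2+2+2. No other pattern occurs in this range, so the set of observed cycle types is {6, 5+1, 4+1+1, 2+2+1+1, 3+3, 2+2+2}. The candidates containing elements of all these cycle types are PGL(2,5) (6T14) of order 120, S_6 (6T16) of order 720; the others are excluded. The observed types are precisely the cycle types that occur in PGL(2,5) (6T14) (apart from the identity). Each of the other remaining candidates has further cycle types, and by the Chebotarev density theorem the matching factorization patterns would occur for a proportion of primes equal to their share of the group: S_6 (6T16) additionally contains elements of type 4+2, 3+2+1, 3+1+1+1, 2+1+1+1+1 (265 of its 720 elements, about 37% of primes). None of the 21 primes tested shows any such pattern (for each of these groups the chance of that is below 10^-4), which rules them out. Hence G = PGL(2,5) (6T14), of order 120. The Galois group PGL(2,5) (6T14) has order 120, so the splitting field has degree 120 over Q.

120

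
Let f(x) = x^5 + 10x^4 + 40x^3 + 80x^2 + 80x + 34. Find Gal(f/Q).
F_20, the Frobenius group of order 20

The polynomial f is an irreducible quintic over Q, so G = Gal(f/Q) is a transitive subgroup of S_5: one of C_5 (5T1, order 5), D_5 (5T2, order 10), F_20 (5T3, order 20), A_5 (5T4, order 60) or S_5 (5T5, order 120). The discriminant of f is 50000, which is not a perfect square, so G is not contained in A_5. The transitive groups of degree 5 not contained in A_5 are: F_20 (5T3, order 20), S_5 (5T5, order 120). By Dedekind's theorem, for a prime p not dividing disc(f) the degrees of the irreducible factors of f mod p form the cycle type of an element of G. Factoring f modulo the 18 such primes p <= 71 (skipping 2, 5, which divide the discriminant), each new pattern first appears at: mod 3: f = (x + 1)(x^4 + x^2 + x + 1), pattern 4+1; mod 11: f = (x^5 + 10x^4 + 7x^3 + 3x^2 + 3x + 1), pattern 5; mod 19: f = (x + 17)(x^2 + 5x + 3)(x^2 + 7x + 7), pattern 2+2+1. No other pattern occurs in this range, so the set of observed cycle types is {4+1, 5, 2+2+1}. The candidates containing elements of all these cycle types are F_20 (5T3) of order 20, S_5 (5T5) of order 120; the others are excluded. The observed types are precisely the cycle types that occur in F_20 (5T3) (apart from the identity). Each of the other remaining candidates has further cycle types, and by the Chebotarev density theorem the matching factorization patterns would occur for a proportion of primes equal to their share of the group: S_5 (5T5) additionally contains elements of type 3+2, 3+1+1, 2+1+1+1 (50 of its 120 elements, about 42% of primes). None of the 18 primes tested shows any such pattern (for each of these groups the chance of that is below 10^-4), which rules them out. Hence G = F_20 (5T3), of order 20.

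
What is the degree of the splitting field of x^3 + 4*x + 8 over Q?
The degree of the splitting field over Q equals the order of the Galois group, so first determine the group. The polynomial is an irreducible cubic over Q and its discriminant is -1984, which is not a perfect square. For an irreducible cubic, a non-square discriminant gives Galois group S_3. The Galois group S_3 (3T2) has order 6, so the splitting field has degree 6 over Q.

6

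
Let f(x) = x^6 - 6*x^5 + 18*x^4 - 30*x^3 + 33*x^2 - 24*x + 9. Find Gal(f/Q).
PGL(2,5), S_5 acting on 6 points

The polynomial f is an irreducible sextic over Q, so G = Gal(f/Q) is one of the 16 transitive subgroups 6T1, ..., 6T16 of S_6. The discriminant of f is -16003008, which is not a perfect square, so G is not contained in A_6. The transitive groups of degree 6 not contained in A_6 are: C_6 (6T1, order 6), S_3 (6T2, order 6), D_6 (6T3, order 12), C_3 x S_3 (6T5, order 18), A_4 x C_2 (6T6, order 24), S_4 (6T8, order 24), S_3 x S_3 (6T9, order 36), S_4 x C_2 (6T11, order 48), (S_3 x S_3) : C_2 (6T13, order 72), PGL(2,5) (6T14, order 120), S_6 (6T16, order 720). By Dedekind's theorem, for a prime p not dividing disc(f) the degrees of the irreducible factors of f mod p form the cycle type of an element of G. Factoring f modulo the 21 such primes p <= 89 (skipping 2, 3, 7, which divide the discriminant), each new pattern first appears at: mod 5: f = (x^6 + 4x^5 + 3x^4 + 3x^2 + x + 4), pattern 6; mod 11: f = (x + 1)(x^5 + 4x^4 + 3x^3 + 9), pattern 5+1; mod 13: f = (x + 7)(x + 11)(x^4 + 2x^3 + 9x^2 + 5x + 4), pattern 4+1+1; mod 23: f = (x + 15)(x + 19)(x^2 + 13x + 3)(x^2 + 16x + 8), pattern 2+2+1+1; mod 43: f = (x^3 + 16x^2 + 6x + 18)(x^3 + 21x^2 + 20x + 22), pattern 3+3; mod 61: f = (x^2 + 12x + 46)(x^2 + 16x + 56)(x^2 + 27x + 5), pattern 2+2+2. No other pattern occurs in this range, so the set of observed cycle types is {6, 5+1, 4+1+1, 2+2+1+1, 3+3, 2+2+2}. The candidates containing elements of all these cycle types are PGL(2,5) (6T14) of order 120, S_6 (6T16) of order 720; the others are excluded. The observed types are precisely the cycle types that occur in PGL(2,5) (6T14) (apart from the identity). Each of the other remaining candidates has further cycle types, and by the Chebotarev density theorem the matching factorization patterns would occur for a proportion of primes equal to their share of the group: S_6 (6T16) additionally contains elements of type 4+2, 3+2+1, 3+1+1+1, 2+1+1+1+1 (265 of its 720 elements, about 37% of primes). None of the 21 primes tested shows any such pattern (for each of these groups the chance of that is below 10^-4), which rules them out. Hence G = PGL(2,5) (6T14), of order 120.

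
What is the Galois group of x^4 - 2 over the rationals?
D_4 (also written D4)

The polynomial is an irreducible quartic over Q and its discriminant is -2048, which is not a perfect square, so the Galois group is not contained in A_4. The resolvent cubic y^3 + 8*y has exactly one rational root, so the Galois group is C_4 or D_4. The quartic remains irreducible over Q(sqrt(disc)), so the group is D_4.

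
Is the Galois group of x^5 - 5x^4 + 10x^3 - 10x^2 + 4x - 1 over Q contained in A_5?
No

The polynomial is irreducible of degree 5 over Q. Its discriminant is 2869, which is not a perfect square. A Galois group lies in the alternating group exactly when the discriminant is a square in Q, so the Galois group (S_5) is not contained in A_5.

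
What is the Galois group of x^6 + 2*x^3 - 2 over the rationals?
6T9: S_3 x S_3

The polynomial f is an irreducible sextic over Q, so G = Gal(f/Q) is one of the 16 transitive subgroups 6T1, ..., 6T16 of S_6. The discriminant of f is 5038848, which is not a perfect square, so G is not contained in A_6. The transitive groups of degree 6 not contained in A_6 are: C_6 (6T1, order 6), S_3 (6T2, order 6), D_6 (6T3, order 12), C_3 x S_3 (6T5, order 18), A_4 x C_2 (6T6, order 24), S_4 (6T8, order 24), S_3 x S_3 (6T9, order 36), S_4 x C_2 (6T11, order 48), (S_3 x S_3) : C_2 (6T13, order 72), PGL(2,5) (6T14, order 120), S_6 (6T16, order 720). By Dedekind's theorem, for a prime p not dividing disc(f) the degrees of the irreducible factors of f mod p form the cycle type of an element of G. Factoring f modulo the 23 such primes p <= 97 (skipping 2, 3, which divide the discriminant), each new pattern first appears at: mod 5: f = (x^6 + 2x^3 + 3), pattern 6; mod 11: f = (x + 6)(x + 8)(x^2 + 3x + 9)(x^2 + 5x + 3), pattern 2+2+1+1; mod 13: f = (x + 7)(x + 8)(x + 11)(x^3 + 10), pattern 3+1+1+1; mod 31: f = (x^2 + 17x + 27)(x^2 + 22x + 11)(x^2 + 23x + 24), pattern 2+2+2; mod 97: f = (x^3 + 11)(x^3 + 88), pattern 3+3. No other pattern occurs in this range, so the set of observed cycle types is {6, 2+2+1+1, 3+1+1+1, 2+2+2, 3+3}. The candidates containing elements of all these cycle types are S_3 x S_3 (6T9) of order 36, (S_3 x S_3) : C_2 (6T13) of order 72, S_6 (6T16) of order 720; the others are excluded. The observed types are precisely the cycle types that occur in S_3 x S_3 (6T9) (apart from the identity). Each of the other remaining candidates has further cycle types, and by the Chebotarev density theorem the matching factorization patterns would occur for a proportion of primes equal to their share of the group: (S_3 x S_3) : C_2 (6T13) additionally contains elements of type 4+2, 3+2+1, 2+1+1+1+1 (36 of its 72 elements, about 50% of primes); S_6 (6T16) additionally contains elements of type 5+1, 4+2, 4+1+1, 3+2+1, 2+1+1+1+1 (459 of its 720 elements, about 64% of primes). None of the 23 primes tested shows any such pattern (for each of these groups the chance of that is below 10^-4), which rules them out. Hence G = S_3 x S_3 (6T9), of order 36.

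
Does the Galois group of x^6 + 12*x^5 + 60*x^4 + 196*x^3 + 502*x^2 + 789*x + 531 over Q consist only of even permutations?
The polynomial is irreducible of degree 6 over Q. Its discriminant is -716771249342091, which is not a perfect square. A Galois group lies in the alternating group exactly when the discriminant is a square in Q, so the Galois group (S_6) is not contained in A_6.

No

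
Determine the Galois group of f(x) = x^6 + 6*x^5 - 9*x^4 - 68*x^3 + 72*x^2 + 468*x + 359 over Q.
The polynomial f is an irreducible sextic over Q, so G = Gal(f/Q) is one of the 16 transitive subgroups 6T1, ..., 6T16 of S_6. The discriminant of f is -9221581132716096, which is not a perfect square, so G is not contained in A_6. The transitive groups of degree 6 not contained in A_6 are: C_6 (6T1, order 6), S_3 (6T2, order 6), D_6 (6T3, order 12), C_3 x S_3 (6T5, order 18), A_4 x C_2 (6T6, order 24), S_4 (6T8, order 24), S_3 x S_3 (6T9, order 36), S_4 x C_2 (6T11, order 48), (S_3 x S_3) : C_2 (6T13, order 72), PGL(2,5) (6T14, order 120), S_6 (6T16, order 720). By Dedekind's theorem, for a prime p not dividing disc(f) the degrees of the irreducible factors of f mod p form the cycle type of an element of G. Factoring f modulo the 33 such primes p <= 149 (skipping 2, 3, which divide the discriminant), each new pattern first appears at: mod 5: f = (x^3 + 2x + 4)(x^3 + x^2 + 4x + 1), pattern 3+3; mod 7: f = (x^6 + 6x^5 + 5x^4 + 2x^3 + 2x^2 + 6x + 2), pattern 6; mod 17: f = (x + 1)(x + 2)(x^2 + 7x + 11)(x^2 + 13x + 14), pattern 2+2+1+1; mod 19: f = (x + 3)(x + 4)(x + 7)(x + 16)(x^2 + 14x + 8), pattern 2+1+1+1+1; mod 71: f = (x^2 + 9x + 54)(x^2 + 24x + 32)(x^2 + 44x + 12), pattern 2+2+2. No other pattern occurs in this range, so the set of observed cycle types is {3+3, 6, 2+2+1+1, 2+1+1+1+1, 2+2+2}. The candidates containing elements of all these cycle types are A_4 x C_2 (6T6) of order 24, S_4 x C_2 (6T11) of order 48, (S_3 x S_3) : C_2 (6T13) of order 72, S_6 (6T16) of order 720; the others are excluded. The observed types are precisely the cycle types that occur in A_4 x C_2 (6T6) (apart from the identity). Each of the other remaining candidates has further cycle types, and by the Chebotarev density theorem the matching factorization patterns would occur for a proportion of primes equal to their share of the group: S_4 x C_2 (6T11) additionally contains elements of type 4+2, 4+1+1 (12 of its 48 elements, about 25% of primes); (S_3 x S_3) : C_2 (6T13) additionally contains elements of type 4+2, 3+2+1, 3+1+1+1 (34 of its 72 elements, about 47% of primes); S_6 (6T16) additionally contains elements of type 5+1, 4+2, 4+1+1, 3+2+1, 3+1+1+1 (484 of its 720 elements, about 67% of primes). None of the 33 primes tested shows any such pattern (for each of these groups the chance of that is below 10^-4), which rules them out. Hence G = A_4 x C_2 (6T6), of order 24.

A_4 x C_2 (order 24)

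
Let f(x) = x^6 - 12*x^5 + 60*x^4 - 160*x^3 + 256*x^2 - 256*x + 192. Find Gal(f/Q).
S_4 x C_2 (also written S4xC2)

The polynomial f is an irreducible sextic over Q, so G = Gal(f/Q) is one of the 16 transitive subgroups 6T1, ..., 6T16 of S_6. The discriminant of f is -66039417143296, which is not a perfect square, so G is not contained in A_6. The transitive groups of degree 6 not contained in A_6 are: C_6 (6T1, order 6), S_3 (6T2, order 6), D_6 (6T3, order 12), C_3 x S_3 (6T5, order 18), A_4 x C_2 (6T6, order 24), S_4 (6T8, order 24), S_3 x S_3 (6T9, order 36), S_4 x C_2 (6T11, order 48), (S_3 x S_3) : C_2 (6T13, order 72), PGL(2,5) (6T14, order 120), S_6 (6T16, order 720). By Dedekind's theorem, for a prime p not dividing disc(f) the degrees of the irreducible factors of f mod p form the cycle type of an element of G. Factoring f modulo the 17 such primes p <= 67 (skipping 2, 31, which divide the discriminant), each new pattern first appears at: mod 3: f = (x)(x + 2)(x^4 + x^3 + x^2 + 1), pattern 4+1+1; mod 5: f = (x^3 + x + 4)(x^3 + 3x^2 + 4x + 3), pattern 3+3; mod 7: f = (x^6 + 2x^5 + 4x^4 + x^3 + 4x^2 + 3x + 3), pattern 6; mod 11: f = (x^2 + 5x + 3)(x^2 + 7x + 7)(x^2 + 9x + 6), pattern 2+2+2; mod 13: f = (x^2 + 9x + 2)(x^4 + 5x^3 + 12x + 5), pattern 4+2; mod 37: f = (x + 8)(x + 25)(x^2 + 14x + 32)(x^2 + 15x + 30), pattern 2+2+1+1; mod 47: f = (x + 8)(x + 16)(x + 27)(x + 35)(x^2 + 43x + 5), pattern 2+1+1+1+1. No other pattern occurs in this range, so the set of observed cycle types is {4+1+1, 3+3, 6, 2+2+2, 4+2, 2+2+1+1, 2+1+1+1+1}. The candidates containing elements of all these cycle types are S_4 x C_2 (6T11) of order 48, S_6 (6T16) of order 720; the others are excluded. The observed types are precisely the cycle types that occur in S_4 x C_2 (6T11) (apart from the identity). Each of the other remaining candidates has further cycle types, and by the Chebotarev density theorem the matching factorization patterns would occur for a proportion of primes equal to their share of the group: S_6 (6T16) additionally contains elements of type 5+1, 3+2+1, 3+1+1+1 (304 of its 720 elements, about 42% of primes). None of the 17 primes tested shows any such pattern (for each of these groups the chance of that is below 10^-4), which rules them out. Hence G = S_4 x C_2 (6T11), of order 48.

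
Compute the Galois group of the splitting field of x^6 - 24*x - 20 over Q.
The polynomial f is an irreducible sextic over Q, so G = Gal(f/Q) is one of the 16 transitive subgroups 6T1, ..., 6T16 of S_6. The discriminant of f is 746496000000 = 864000^2, a perfect square, so G is contained in A_6. The transitive groups of degree 6 contained in A_6 are: A_4 (6T4, order 12), S_4 (6T7, order 24), (C_3 x C_3) : C_4 (6T10, order 36), PSL(2,5) (6T12, order 60), A_6 (6T15, order 360). By Dedekind's theorem, for a prime p not dividing disc(f) the degrees of the irreducible factors of f mod p form the cycle type of an element of G. Factoring f modulo the 6 such primes p <= 23 (skipping 2, 3, 5, which divide the discriminant), each new pattern first appears at: mod 7: f = (x + 4)(x^5 + 3x^4 + 2x^3 + 6x^2 + 4x + 2), pattern 5+1; mod 23: f = (x + 2)(x + 11)(x + 16)(x^3 + 17x^2 + 13x + 7), pattern 3+1+1+1. No other pattern occurs in this range, so the set of observed cycle types is {5+1, 3+1+1+1}. Among the candidates above, the only group containing elements of all these cycle types is A_6 (6T15) — each of A_4 (6T4), S_4 (6T7), (C_3 x C_3) : C_4 (6T10), PSL(2,5) (6T12) lacks at least one of them. Hence G = A_6 (6T15), of order 360.

A_6 (also written A6)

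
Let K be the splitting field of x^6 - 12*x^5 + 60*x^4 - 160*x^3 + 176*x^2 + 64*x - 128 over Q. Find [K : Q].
48

The degree of the splitting field over Q equals the order of the Galois group, so first determine the group. The polynomial f is an irreducible sextic over Q, so G = Gal(f/Q) is one of the 16 transitive subgroups 6T1, ..., 6T16 of S_6. The discriminant of f is -3603718079512576, which is not a perfect square, so G is not contained in A_6. The transitive groups of degree 6 not contained in A_6 are: C_6 (6T1, order 6), S_3 (6T2, order 6), D_6 (6T3, order 12), C_3 x S_3 (6T5, order 18), A_4 x C_2 (6T6, order 24), S_4 (6T8, order 24), S_3 x S_3 (6T9, order 36), S_4 x C_2 (6T11, order 48), (S_3 x S_3) : C_2 (6T13, order 72), PGL(2,5) (6T14, order 120), S_6 (6T16, order 720). By Dedekind's theorem, for a prime p not dividing disc(f) the degrees of the irreducible factors of f mod p form the cycle type of an element of G. Factoring f modulo the 67 such primes p <= 347 (skipping 2, 229, which divide the discriminant), each new pattern first appears at: mod 3: f = (x^6 + 2x^3 + 2x^2 + x + 1), pattern 6; mod 5: f = (x^3 + x + 4)(x^3 + 3x^2 + 4x + 3), pattern 3+3; mod 7: f = (x + 1)(x + 2)(x^4 + 6x^3 + 5x^2 + 2x + 6), pattern 4+1+1; mod 13: f = (x^2 + 9x + 11)(x^4 + 5x^3 + 4x^2 + 9x + 12), pattern 4+2; mod 23: f = (x^2 + 6x + 10)(x^2 + 9x + 4)(x^2 + 19x + 6), pattern 2+2+2; mod 29: f = (x + 7)(x + 18)(x^2 + 23x + 7)(x^2 + 27x + 28), pattern 2+2+1+1; mod 193: f = (x + 3)(x + 10)(x + 86)(x + 103)(x + 179)(x + 186), pattern 1+1+1+1+1+1; mod 347: f = (x + 4)(x + 43)(x + 300)(x + 339)(x^2 + 343x + 330), pattern 2+1+1+1+1. No other pattern occurs in this range, so the set of observed cycle types is {6, 3+3, 4+1+1, 4+2, 2+2+2, 2+2+1+1, 1+1+1+1+1+1, 2+1+1+1+1}. The candidates containing elements of all these cycle types are S_4 x C_2 (6T11) of order 48, S_6 (6T16) of order 720; the others are excluded. The observed types are precisely the cycle types that occur in S_4 x C_2 (6T11). Each of the other remaining candidates has further cycle types, and by the Chebotarev density theorem the matching factorization patterns would occur for a proportion of primes equal to their share of the group: S_6 (6T16) additionally contains elements of type 5+1, 3+2+1, 3+1+1+1 (304 of its 720 elements, about 42% of primes). None of the 67 primes tested shows any such pattern (for each of these groups the chance of that is below 10^-4), which rules them out. Hence G = S_4 x C_2 (6T11), of order 48. The Galois group S_4 x C_2 (6T11) has order 48, so the splitting field has degree 48 over Q.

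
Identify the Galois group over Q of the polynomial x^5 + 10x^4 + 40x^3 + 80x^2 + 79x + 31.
S_5 (order 120)

The polynomial f is an irreducible quintic over Q, so G = Gal(f/Q) is a transitive subgroup of S_5: one of C_5 (5T1, order 5), D_5 (5T2, order 10), F_20 (5T3, order 20), A_5 (5T4, order 60) or S_5 (5T5, order 120). The discriminant of f is 2869, which is not a perfect square, so G is not contained in A_5. The transitive groups of degree 5 not contained in A_5 are: F_20 (5T3, order 20), S_5 (5T5, order 120). By Dedekind's theorem, for a prime p not dividing disc(f) the degrees of the irreducible factors of f mod p form the cycle type of an element of G. Factoring f modulo the first such prime p = 2, each new pattern first appears at: mod 2: f = (x^2 + x + 1)(x^3 + x^2 + 1), pattern 3+2. No other pattern occurs in this range, so the set of observed cycle types is {3+2}. Among the candidates above, the only group containing elements of all these cycle types is S_5 (5T5) — F_20 (5T3) lacks at least one of them. Hence G = S_5 (5T5), of order 120.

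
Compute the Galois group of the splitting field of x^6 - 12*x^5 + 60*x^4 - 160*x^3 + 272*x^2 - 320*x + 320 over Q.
The polynomial f is an irreducible sextic over Q, so G = Gal(f/Q) is one of the 16 transitive subgroups 6T1, ..., 6T16 of S_6. The discriminant of f is -2693803488051200, which is not a perfect square, so G is not contained in A_6. The transitive groups of degree 6 not contained in A_6 are: C_6 (6T1, order 6), S_3 (6T2, order 6), D_6 (6T3, order 12), C_3 x S_3 (6T5, order 18), A_4 x C_2 (6T6, order 24), S_4 (6T8, order 24), S_3 x S_3 (6T9, order 36), S_4 x C_2 (6T11, order 48), (S_3 x S_3) : C_2 (6T13, order 72), PGL(2,5) (6T14, order 120), S_6 (6T16, order 720). By Dedekind's theorem, for a prime p not dividing disc(f) the degrees of the irreducible factors of f mod p form the cycle type of an element of G. Factoring f modulo the 17 such primes p <= 71 (skipping 2, 5, 7, which divide the discriminant), each new pattern first appears at: mod 3: f = (x^3 + x^2 + x + 2)(x^3 + 2x^2 + 1), pattern 3+3; mod 13: f = (x^6 + x^5 + 8x^4 + 9x^3 + 12x^2 + 5x + 8), pattern 6; mod 19: f = (x^2 + 15x + 5)(x^4 + 11x^3 + 4x^2 + 10x + 7), pattern 4+2; mod 23: f = (x + 20)(x + 22)(x^4 + 15x^3 + 2x^2 + 10x + 7), pattern 4+1+1; mod 53: f = (x^2 + 18x + 6)(x^2 + 27x + 41)(x^2 + 49x + 25), pattern 2+2+2; mod 59: f = (x + 6)(x + 49)(x^2 + 6x + 7)(x^2 + 45x + 47), pattern 2+2+1+1; mod 71: f = (x + 14)(x + 20)(x + 47)(x + 53)(x^2 + 67x + 34), pattern 2+1+1+1+1. No other pattern occurs in this range, so the set of observed cycle types is {3+3, 6, 4+2, 4+1+1, 2+2+2, 2+2+1+1, 2+1+1+1+1}. The candidates containing elements of all these cycle types are S_4 x C_2 (6T11) of order 48, S_6 (6T16) of order 720; the others are excluded. The observed types are precisely the cycle types that occur in S_4 x C_2 (6T11) (apart from the identity). Each of the other remaining candidates has further cycle types, and by the Chebotarev density theorem the matching factorization patterns would occur for a proportion of primes equal to their share of the group: S_6 (6T16) additionally contains elements of type 5+1, 3+2+1, 3+1+1+1 (304 of its 720 elements, about 42% of primes). None of the 17 primes tested shows any such pattern (for each of these groups the chance of that is below 10^-4), which rules them out. Hence G = S_4 x C_2 (6T11), of order 48.

6T11: S_4 x C_2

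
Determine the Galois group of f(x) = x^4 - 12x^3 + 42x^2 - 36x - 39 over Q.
4T3: D_4

The polynomial is an irreducible quartic over Q and its discriminant is -7077888, which is not a perfect square, so the Galois group is not contained in A_4. The resolvent cubic y^3 - 42*y^2 + 588*y - 2232 has exactly one rational root, so the Galois group is C_4 or D_4. The quartic remains irreducible over Q(sqrt(disc)), so the group is D_4.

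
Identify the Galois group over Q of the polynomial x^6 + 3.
S_3

The polynomial f is an irreducible sextic over Q, so G = Gal(f/Q) is one of the 16 transitive subgroups 6T1, ..., 6T16 of S_6. The discriminant of f is -11337408, which is not a perfect square, so G is not contained in A_6. The transitive groups of degree 6 not contained in A_6 are: C_6 (6T1, order 6), S_3 (6T2, order 6), D_6 (6T3, order 12), C_3 x S_3 (6T5, order 18), A_4 x C_2 (6T6, order 24), S_4 (6T8, order 24), S_3 x S_3 (6T9, order 36), S_4 x C_2 (6T11, order 48), (S_3 x S_3) : C_2 (6T13, order 72), PGL(2,5) (6T14, order 120), S_6 (6T16, order 720). By Dedekind's theorem, for a prime p not dividing disc(f) the degrees of the irreducible factors of f mod p form the cycle type of an element of G. Factoring f modulo the 23 such primes p <= 97 (skipping 2, 3, which divide the discriminant), each new pattern first appears at: mod 5: f = (x^2 + 2)(x^2 + x + 2)(x^2 + 4x + 2), pattern 2+2+2; mod 7: f = (x^3 + 2)(x^3 + 5), pattern 3+3; mod 61: f = (x + 3)(x + 19)(x + 22)(x + 39)(x + 42)(x + 58), pattern 1+1+1+1+1+1. No other pattern occurs in this range, so the set of observed cycle types is {2+2+2, 3+3, 1+1+1+1+1+1}. The candidates containing elements of all these cycle types are C_6 (6T1) of order 6, S_3 (6T2) of order 6, D_6 (6T3) of order 12, C_3 x S_3 (6T5) of order 18, A_4 x C_2 (6T6) of order 24, S_4 (6T8) of order 24, S_3 x S_3 (6T9) of order 36, S_4 x C_2 (6T11) of order 48, (S_3 x S_3) : C_2 (6T13) of order 72, PGL(2,5) (6T14) of order 120, S_6 (6T16) of order 720; the others are excluded. The observed types are precisely the cycle types that occur in S_3 (6T2). Each of the other remaining candidates has further cycle types, and by the Chebotarev density theorem the matching factorization patterns would occur for a proportion of primes equal to their share of the group: C_6 (6T1) additionally contains elements of type 6 (2 of its 6 elements, about 33% of primes); D_6 (6T3) additionally contains elements of type 6, 2+2+1+1 (5 of its 12 elements, about 42% of primes); C_3 x S_3 (6T5) additionally contains elements of type 6, 3+1+1+1 (10 of its 18 elements, about 56% of primes); A_4 x C_2 (6T6) additionally contains elements of type 6, 2+2+1+1, 2+1+1+1+1 (14 of its 24 elements, about 58% of primes); S_4 (6T8) additionally contains elements of type 4+1+1, 2+2+1+1 (9 of its 24 elements, about 38% of primes); S_3 x S_3 (6T9) additionally contains elements of type 6, 3+1+1+1, 2+2+1+1 (25 of its 36 elements, about 69% of primes); S_4 x C_2 (6T11) additionally contains elements of type 6, 4+2, 4+1+1, 2+2+1+1, 2+1+1+1+1 (32 of its 48 elements, about 67% of primes); (S_3 x S_3) : C_2 (6T13) additionally contains elements of type 6, 4+2, 3+2+1, 3+1+1+1, 2+2+1+1, 2+1+1+1+1 (61 of its 72 elements, about 85% of primes); PGL(2,5) (6T14) additionally contains elements of type 6, 5+1, 4+1+1, 2+2+1+1 (89 of its 120 elements, about 74% of primes); S_6 (6T16) additionally contains elements of type 6, 5+1, 4+2, 4+1+1, 3+2+1, 3+1+1+1, 2+2+1+1, 2+1+1+1+1 (664 of its 720 elements, about 92% of primes). None of the 23 primes tested shows any such pattern (for each of these groups the chance of that is below 10^-4), which rules them out. Hence G = S_3 (6T2), of order 6.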